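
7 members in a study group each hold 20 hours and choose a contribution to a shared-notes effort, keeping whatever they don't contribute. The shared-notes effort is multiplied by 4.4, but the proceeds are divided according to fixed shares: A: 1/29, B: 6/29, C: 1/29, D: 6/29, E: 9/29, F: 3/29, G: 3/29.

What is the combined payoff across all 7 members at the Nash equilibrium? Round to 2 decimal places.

Each unit j contributes comes back to j as 4.4 × (j's share), so j prefers to contribute only if that share exceeds 1/4.4 = 0.2273; otherwise keeping the unit dominates.
E alone (share 9/29) is above the threshold, contributing 20; the remaining 6 contribute 0. Total contributed: 20.
The shared-notes effort pays out 4.4 × 20 = 88.00 in total (split across the unequal shares, but the aggregate is all that matters for the group sum).
The 6 free-riders keep 20 each, adding 120. Group total = 120 + 88.00 = 208.00.

208.00 hours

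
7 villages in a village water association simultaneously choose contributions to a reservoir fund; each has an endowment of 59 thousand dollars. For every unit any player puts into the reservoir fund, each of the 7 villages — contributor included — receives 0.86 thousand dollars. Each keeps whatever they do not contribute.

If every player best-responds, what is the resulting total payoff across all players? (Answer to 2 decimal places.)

The private return per contributed unit is 0.86 < 1, so contributing 0 is dominant for every player. At the Nash equilibrium everyone keeps their 59, and the group total is 7 × 59 = 413.

413.00 thousand dollars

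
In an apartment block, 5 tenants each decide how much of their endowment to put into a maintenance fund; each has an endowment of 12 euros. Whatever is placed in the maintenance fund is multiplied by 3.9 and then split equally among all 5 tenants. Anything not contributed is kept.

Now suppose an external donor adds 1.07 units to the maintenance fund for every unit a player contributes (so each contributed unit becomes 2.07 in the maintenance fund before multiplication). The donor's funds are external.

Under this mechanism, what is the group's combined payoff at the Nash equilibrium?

484.38 euros

With the mechanism, a contributed unit returns 3.9 × 2.07 / 5 = 1.6146 per unit of net cost to the contributor — now above 1 — so contributing fully is weakly dominant for every player.
So the Nash equilibrium is full contribution by all 5; the group earns 3.9 × 2.07 × 60 = 484.38.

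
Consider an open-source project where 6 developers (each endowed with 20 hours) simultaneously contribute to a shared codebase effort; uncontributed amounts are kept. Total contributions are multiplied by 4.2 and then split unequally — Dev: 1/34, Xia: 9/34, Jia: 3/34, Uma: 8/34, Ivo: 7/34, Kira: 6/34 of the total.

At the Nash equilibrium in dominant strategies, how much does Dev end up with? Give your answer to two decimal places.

Each unit j contributes comes back to j as 4.2 × (j's share), so j prefers to contribute only if that share exceeds 1/4.2 = 0.2381; otherwise keeping the unit dominates.
The only share above 0.2381 is Xia's 9/34, contributing 20; the remaining 5 contribute 0. Total contributed: 20.
Dev keeps 20 and receives 4.2 × 20 × 1/34 = 2.47 from the shared codebase effort, for a payoff of 22.47.

22.47 hours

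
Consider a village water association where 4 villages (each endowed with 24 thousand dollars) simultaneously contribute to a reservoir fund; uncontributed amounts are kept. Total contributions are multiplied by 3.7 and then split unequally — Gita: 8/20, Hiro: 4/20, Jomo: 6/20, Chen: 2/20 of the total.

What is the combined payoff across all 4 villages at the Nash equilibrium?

Player j's private return per contributed unit is 3.7 × (j's share). Contributing is weakly dominant for j when that share is at least 1/3.7 = 0.2703, and contributing 0 is dominant otherwise.
Gita and Jomo clear that bar, contributing 24 each; the remaining 2 contribute 0. Total contributed: 48.
The reservoir fund pays out 3.7 × 48 = 177.60 in total (split across the unequal shares, but the aggregate is all that matters for the group sum).
The 2 free-riders keep 24 each, adding 48. Group total = 48 + 177.60 = 225.60.

225.60 thousand dollars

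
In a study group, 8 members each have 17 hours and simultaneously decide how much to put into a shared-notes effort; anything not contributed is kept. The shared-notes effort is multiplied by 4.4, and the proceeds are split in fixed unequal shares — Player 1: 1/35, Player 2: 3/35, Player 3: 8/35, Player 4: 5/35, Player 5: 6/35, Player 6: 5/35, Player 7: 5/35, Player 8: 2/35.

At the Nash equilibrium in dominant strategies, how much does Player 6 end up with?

Player j's private return per contributed unit is 4.4 × (j's share). Contributing is weakly dominant for j when that share is at least 1/4.4 = 0.2273, and contributing 0 is dominant otherwise.
Only Player 3 (8/35) clears that bar, contributing 17; the remaining 7 contribute 0. Total contributed: 17.
Player 6 keeps 17 and receives 4.4 × 17 × 5/35 = 10.69 from the shared-notes effort, for a payoff of 27.69.

27.69 hours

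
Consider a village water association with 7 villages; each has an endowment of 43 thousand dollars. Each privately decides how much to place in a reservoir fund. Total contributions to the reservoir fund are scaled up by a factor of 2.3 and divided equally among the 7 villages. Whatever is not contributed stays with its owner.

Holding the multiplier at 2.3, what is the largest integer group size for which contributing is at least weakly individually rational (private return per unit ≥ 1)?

2

Private return per unit is 2.3/(group size), which is ≥ 1 whenever the group size is ≤ 2.3.
The largest such integer is 2.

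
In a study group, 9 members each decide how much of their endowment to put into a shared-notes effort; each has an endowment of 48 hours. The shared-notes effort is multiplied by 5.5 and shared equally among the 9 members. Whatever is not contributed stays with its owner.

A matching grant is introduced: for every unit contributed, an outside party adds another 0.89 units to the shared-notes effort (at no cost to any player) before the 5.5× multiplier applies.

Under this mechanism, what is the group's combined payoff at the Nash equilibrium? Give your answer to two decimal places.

4490.64 hours

Under the mechanism each unit contributed yields 5.5 × 1.89 / 9 = 1.1550 back to its contributor per unit of net cost, which exceeds 1, making full contribution the dominant choice for everyone.
At the Nash equilibrium everyone contributes 48. Group total payoff = 5.5 × 1.89 × 432 = 4490.64.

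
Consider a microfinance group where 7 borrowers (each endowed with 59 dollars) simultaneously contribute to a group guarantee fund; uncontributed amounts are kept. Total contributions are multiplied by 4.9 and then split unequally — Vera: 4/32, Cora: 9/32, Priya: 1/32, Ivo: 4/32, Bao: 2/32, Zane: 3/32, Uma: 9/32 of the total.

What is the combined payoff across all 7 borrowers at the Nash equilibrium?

873.20 dollars

For player j, contributing a unit is worthwhile iff 4.9 × (j's share) ≥ 1, i.e. iff j's share is at least 0.2041.
The shares above 0.2041 belong to Cora and Uma, contributing 59 each; the remaining 5 contribute 0. Total contributed: 118.
The group guarantee fund pays out 4.9 × 118 = 578.20 in total (split across the unequal shares, but the aggregate is all that matters for the group sum).
The 5 free-riders keep 59 each, adding 295. Group total = 295 + 578.20 = 873.20.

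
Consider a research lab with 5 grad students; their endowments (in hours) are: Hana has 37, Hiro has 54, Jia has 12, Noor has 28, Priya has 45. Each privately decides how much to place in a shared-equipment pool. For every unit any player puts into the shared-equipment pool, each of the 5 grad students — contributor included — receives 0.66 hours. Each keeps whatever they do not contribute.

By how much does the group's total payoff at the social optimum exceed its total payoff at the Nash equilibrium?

The private return per contributed unit is 0.66 < 1 for everyone, so the Nash equilibrium is zero contribution and the group total is Σ E_j = 37 + 54 + 12 + 28 + 45 = 176.
Each contributed unit returns 3.300 to the group, so the social optimum is full contribution by everyone: group total = 3.300 × 176 = 580.80.
Efficiency loss = (3.300 − 1) × 176 = 404.80.

404.80 hours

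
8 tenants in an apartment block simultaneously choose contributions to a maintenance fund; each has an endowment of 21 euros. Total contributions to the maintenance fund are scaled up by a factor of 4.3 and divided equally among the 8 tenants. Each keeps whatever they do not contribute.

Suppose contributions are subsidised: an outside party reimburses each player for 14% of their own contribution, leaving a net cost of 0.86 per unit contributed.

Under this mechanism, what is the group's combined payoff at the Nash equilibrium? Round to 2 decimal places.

The effective private return is (4.3/8) / 0.86 = 0.6250, which is still under 1, so the mechanism doesn't change anyone's dominant strategy: zero contribution.
At the Nash equilibrium no one contributes; group total payoff = 8 × 21 = 168.

168.00 euros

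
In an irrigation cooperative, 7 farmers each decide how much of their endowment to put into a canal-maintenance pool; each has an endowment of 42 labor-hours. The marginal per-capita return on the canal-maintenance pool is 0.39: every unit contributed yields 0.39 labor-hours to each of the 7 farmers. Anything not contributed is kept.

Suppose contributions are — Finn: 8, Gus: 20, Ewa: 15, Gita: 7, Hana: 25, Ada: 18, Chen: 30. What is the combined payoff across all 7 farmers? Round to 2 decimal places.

Total contributed: 8 + 20 + 15 + 7 + 25 + 18 + 30 = 123; total kept: 7 × 42 − 123 = 171.
The canal-maintenance pool pays out 0.39 × 7 × 123 = 335.79 in aggregate.
Group total = 171 + 335.79 = 506.79.

506.79 labor-hours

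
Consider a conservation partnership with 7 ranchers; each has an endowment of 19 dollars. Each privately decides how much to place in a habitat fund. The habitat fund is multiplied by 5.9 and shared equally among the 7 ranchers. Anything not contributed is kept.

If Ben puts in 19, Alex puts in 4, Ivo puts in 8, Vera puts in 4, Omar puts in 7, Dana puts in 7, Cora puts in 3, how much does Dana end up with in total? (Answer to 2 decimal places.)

Total contributed: 19 + 4 + 8 + 4 + 7 + 7 + 3 = 52.
Each receives 5.9 × 52 / 7 = 43.83 from the habitat fund.
Dana keeps 19 − 7 = 12, so Dana's payoff is 12 + 43.83 = 55.83.

55.83 dollars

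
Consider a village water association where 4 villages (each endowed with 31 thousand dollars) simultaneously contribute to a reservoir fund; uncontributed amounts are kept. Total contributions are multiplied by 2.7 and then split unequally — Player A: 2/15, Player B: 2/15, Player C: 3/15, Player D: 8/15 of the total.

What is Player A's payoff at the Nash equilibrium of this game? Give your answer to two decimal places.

A player with share s gets back 2.7·s per unit contributed, so full contribution is dominant for anyone with s > 1/2.7 = 0.3704 and zero contribution is dominant for anyone below.
Player D alone (share 8/15) is above the threshold, contributing 31; the remaining 3 contribute 0. Total contributed: 31.
Player A keeps 31 and receives 2.7 × 31 × 2/15 = 11.16 from the reservoir fund, for a payoff of 42.16.

42.16 thousand dollars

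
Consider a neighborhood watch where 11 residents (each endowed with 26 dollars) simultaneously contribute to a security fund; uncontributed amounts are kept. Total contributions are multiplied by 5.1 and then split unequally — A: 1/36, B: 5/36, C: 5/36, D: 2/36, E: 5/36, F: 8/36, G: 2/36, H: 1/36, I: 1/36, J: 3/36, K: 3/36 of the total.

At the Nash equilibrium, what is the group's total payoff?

392.60 dollars

A player with share s gets back 5.1·s per unit contributed, so full contribution is dominant for anyone with s > 1/5.1 = 0.1961 and zero contribution is dominant for anyone below.
F alone (share 8/36) is above the threshold, contributing 26; the remaining 10 contribute 0. Total contributed: 26.
The security fund pays out 5.1 × 26 = 132.60 in total (split across the unequal shares, but the aggregate is all that matters for the group sum).
The 10 free-riders keep 26 each, adding 260. Group total = 260 + 132.60 = 392.60.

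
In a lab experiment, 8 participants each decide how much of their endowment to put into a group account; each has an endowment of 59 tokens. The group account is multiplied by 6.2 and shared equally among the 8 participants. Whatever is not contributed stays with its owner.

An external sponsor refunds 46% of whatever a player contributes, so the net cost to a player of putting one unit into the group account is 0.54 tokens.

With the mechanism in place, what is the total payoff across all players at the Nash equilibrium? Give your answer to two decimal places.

3143.52 tokens

The effective private return per unit is now (6.2/8) / 0.54 = 1.4352 > 1, so every player's dominant strategy flips to full contribution.
So the Nash equilibrium is full contribution by all 8; the group earns 8 × (59 × 0.46 + 6.2 × 59) = 3143.52.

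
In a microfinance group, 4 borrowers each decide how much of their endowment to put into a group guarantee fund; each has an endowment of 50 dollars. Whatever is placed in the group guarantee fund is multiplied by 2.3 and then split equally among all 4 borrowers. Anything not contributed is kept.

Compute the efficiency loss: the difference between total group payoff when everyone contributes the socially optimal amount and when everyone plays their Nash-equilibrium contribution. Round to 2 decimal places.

Each contributed unit returns 2.3/4 = 0.5750 to its contributor — below 1 — so contributing 0 is dominant for every player. At the Nash equilibrium everyone keeps their 50, and the group total is 4 × 50 = 200.
Each contributed unit returns 2.300 to the group as a whole (0.5750 to each of 4 players), which exceeds 1, so the social optimum is full contribution: group total = 2.300 × 200 = 460.00.
Efficiency loss = 460.00 − 200 = 260.00.

260.00 dollars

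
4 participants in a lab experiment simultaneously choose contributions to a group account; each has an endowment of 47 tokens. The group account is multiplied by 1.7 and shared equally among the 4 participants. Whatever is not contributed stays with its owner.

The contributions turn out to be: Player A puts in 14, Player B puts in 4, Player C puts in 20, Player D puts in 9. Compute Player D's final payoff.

Total contributed: 14 + 4 + 20 + 9 = 47.
Each receives 1.7 × 47 / 4 = 19.98 from the group account.
Player D keeps 47 − 9 = 38, so Player D's payoff is 38 + 19.98 = 57.98.

57.98 tokens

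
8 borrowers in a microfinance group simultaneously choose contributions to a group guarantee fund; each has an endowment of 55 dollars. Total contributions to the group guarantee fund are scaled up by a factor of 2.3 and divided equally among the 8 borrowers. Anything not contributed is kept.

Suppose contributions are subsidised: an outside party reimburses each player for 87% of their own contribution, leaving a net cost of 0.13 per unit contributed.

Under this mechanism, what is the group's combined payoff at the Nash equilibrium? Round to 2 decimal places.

With the mechanism, a contributed unit returns (2.3/8) / 0.13 = 2.2115 per unit of net cost to the contributor — now above 1 — so contributing fully is weakly dominant for every player.
So the Nash equilibrium is full contribution by all 8; the group earns 8 × (55 × 0.87 + 2.3 × 55) = 1394.80.

1394.80 dollars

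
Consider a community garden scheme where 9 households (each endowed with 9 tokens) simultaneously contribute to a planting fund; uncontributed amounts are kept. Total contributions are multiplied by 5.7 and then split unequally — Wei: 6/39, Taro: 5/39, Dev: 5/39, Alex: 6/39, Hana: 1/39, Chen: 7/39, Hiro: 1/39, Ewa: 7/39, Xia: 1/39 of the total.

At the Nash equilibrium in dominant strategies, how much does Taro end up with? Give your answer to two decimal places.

Player j's private return per contributed unit is 5.7 × (j's share). Contributing is weakly dominant for j when that share is at least 1/5.7 = 0.1754, and contributing 0 is dominant otherwise.
Chen and Ewa are above the threshold, contributing 9 each; the remaining 7 contribute 0. Total contributed: 18.
Taro keeps 9 and receives 5.7 × 18 × 5/39 = 13.15 from the planting fund, for a payoff of 22.15.

22.15 tokens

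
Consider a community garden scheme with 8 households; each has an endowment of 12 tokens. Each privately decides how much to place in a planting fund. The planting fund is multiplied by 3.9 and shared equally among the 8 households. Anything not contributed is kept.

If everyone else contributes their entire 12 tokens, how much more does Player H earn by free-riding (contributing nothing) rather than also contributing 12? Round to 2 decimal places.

Switching from a contribution of 12 to 0 lets Player H keep an extra 12 tokens, but lowers the planting fund by 12, which costs Player H their own share of that drop: 3.9/8 × 12 = 5.85.
Net gain = 12 − 5.85 = 6.15. The private return per contributed unit (0.4875) is below 1, so free-riding is indeed the best response regardless of what the others do.

6.15 tokens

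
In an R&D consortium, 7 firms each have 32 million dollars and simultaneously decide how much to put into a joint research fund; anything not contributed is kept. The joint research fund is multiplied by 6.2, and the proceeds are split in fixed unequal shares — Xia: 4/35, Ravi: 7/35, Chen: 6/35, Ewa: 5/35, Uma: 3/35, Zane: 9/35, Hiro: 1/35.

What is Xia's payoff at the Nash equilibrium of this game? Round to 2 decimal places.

Each unit j contributes comes back to j as 6.2 × (j's share), so j prefers to contribute only if that share exceeds 1/6.2 = 0.1613; otherwise keeping the unit dominates.
Ravi, Chen and Zane clear that bar, contributing 32 each; the remaining 4 contribute 0. Total contributed: 96.
Xia keeps 32 and receives 6.2 × 96 × 4/35 = 68.02 from the joint research fund, for a payoff of 100.02.

100.02 million dollars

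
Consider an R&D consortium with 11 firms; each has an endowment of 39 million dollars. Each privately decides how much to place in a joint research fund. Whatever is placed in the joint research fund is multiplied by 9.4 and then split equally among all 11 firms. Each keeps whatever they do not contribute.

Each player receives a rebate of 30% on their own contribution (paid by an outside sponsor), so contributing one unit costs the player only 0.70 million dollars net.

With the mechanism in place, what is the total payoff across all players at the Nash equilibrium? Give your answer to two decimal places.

4161.30 million dollars

The effective private return per unit is now (9.4/11) / 0.70 = 1.2208 > 1, so every player's dominant strategy flips to full contribution.
So the Nash equilibrium is full contribution by all 11; the group earns 11 × (39 × 0.30 + 9.4 × 39) = 4161.30.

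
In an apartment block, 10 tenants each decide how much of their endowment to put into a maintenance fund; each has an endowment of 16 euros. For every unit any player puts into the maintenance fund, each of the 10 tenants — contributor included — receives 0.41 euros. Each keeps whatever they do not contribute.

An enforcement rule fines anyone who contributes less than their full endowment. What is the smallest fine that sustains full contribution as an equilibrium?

Given the others contribute fully, the best deviation is to contribute 0 (any partial contribution still incurs the fine and gives up units whose private return 0.41 is below 1).
Deviating from 16 to 0 saves 16 euros but forfeits the deviator's share of the drop in the maintenance fund: 0.41 × 16 = 6.56.
So the deviation gain is 16 − 6.56 = 9.44, and the fine must be at least 9.44 euros to wipe it out.

9.44 euros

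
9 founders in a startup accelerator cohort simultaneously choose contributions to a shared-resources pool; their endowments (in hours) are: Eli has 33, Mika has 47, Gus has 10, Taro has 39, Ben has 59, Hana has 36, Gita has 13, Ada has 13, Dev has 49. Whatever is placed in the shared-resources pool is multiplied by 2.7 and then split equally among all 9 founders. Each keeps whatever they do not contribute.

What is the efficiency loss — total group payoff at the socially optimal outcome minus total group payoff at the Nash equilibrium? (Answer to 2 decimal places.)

The private return per contributed unit is 2.7/9 = 0.3000 < 1 for every player regardless of endowment, so the Nash equilibrium is zero contribution and the group total is Σ E_j = 33 + 47 + 10 + 39 + 59 + 36 + 13 + 13 + 49 = 299.
Each contributed unit returns 2.700 to the group, so the social optimum is full contribution by everyone: group total = 2.700 × 299 = 807.30.
Efficiency loss = (2.700 − 1) × 299 = 508.30.

508.30 hours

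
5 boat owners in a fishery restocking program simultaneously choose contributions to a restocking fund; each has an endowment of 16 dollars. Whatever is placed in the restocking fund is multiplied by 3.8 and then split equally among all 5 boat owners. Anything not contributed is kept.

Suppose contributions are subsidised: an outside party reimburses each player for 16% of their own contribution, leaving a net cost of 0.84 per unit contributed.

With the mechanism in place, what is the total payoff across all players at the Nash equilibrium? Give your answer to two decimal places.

The effective private return is (3.8/5) / 0.84 = 0.9048, which is still under 1, so the mechanism doesn't change anyone's dominant strategy: zero contribution.
Everyone keeps their endowment and the group total is 5 × 16 = 80.

80.00 dollars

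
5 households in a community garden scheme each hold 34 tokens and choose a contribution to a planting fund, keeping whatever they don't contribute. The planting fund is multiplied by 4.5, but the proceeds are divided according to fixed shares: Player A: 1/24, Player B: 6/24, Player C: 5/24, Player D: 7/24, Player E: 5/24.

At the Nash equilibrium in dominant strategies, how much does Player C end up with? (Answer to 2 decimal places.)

97.75 tokens

Each unit j contributes comes back to j as 4.5 × (j's share), so j prefers to contribute only if that share exceeds 1/4.5 = 0.2222; otherwise keeping the unit dominates.
Player B and Player D are above the threshold, contributing 34 each; the remaining 3 contribute 0. Total contributed: 68.
Player C keeps 34 and receives 4.5 × 68 × 5/24 = 63.75 from the planting fund, for a payoff of 97.75.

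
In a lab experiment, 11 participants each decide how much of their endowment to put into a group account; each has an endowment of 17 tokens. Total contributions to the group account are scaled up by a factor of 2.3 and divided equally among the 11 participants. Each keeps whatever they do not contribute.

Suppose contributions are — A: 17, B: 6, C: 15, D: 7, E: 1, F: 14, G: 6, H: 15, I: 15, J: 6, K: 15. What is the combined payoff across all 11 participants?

Total contributed: 17 + 6 + 15 + 7 + 1 + 14 + 6 + 15 + 15 + 6 + 15 = 117; total kept: 11 × 17 − 117 = 70.
The group account pays out 2.3 × 117 = 269.10 in aggregate.
Group total = 70 + 269.10 = 339.10.

339.10 tokens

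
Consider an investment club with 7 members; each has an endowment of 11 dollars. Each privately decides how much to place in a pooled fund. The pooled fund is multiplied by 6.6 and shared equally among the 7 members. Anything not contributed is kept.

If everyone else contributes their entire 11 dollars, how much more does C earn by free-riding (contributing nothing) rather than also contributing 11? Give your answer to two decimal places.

0.63 dollars

Switching from a contribution of 11 to 0 lets C keep an extra 11 dollars, but lowers the pooled fund by 11, which costs C their own share of that drop: 6.6/7 × 11 = 10.37.
Net gain = 11 − 10.37 = 0.63. The private return per contributed unit (0.9429) is below 1, so free-riding is indeed the best response regardless of what the others do.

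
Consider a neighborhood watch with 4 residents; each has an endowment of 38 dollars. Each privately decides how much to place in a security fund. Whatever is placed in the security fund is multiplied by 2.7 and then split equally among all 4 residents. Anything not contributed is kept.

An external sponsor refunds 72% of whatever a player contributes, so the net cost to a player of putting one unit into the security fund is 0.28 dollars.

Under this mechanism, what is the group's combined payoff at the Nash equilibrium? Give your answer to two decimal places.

519.84 dollars

With the mechanism, a contributed unit returns (2.7/4) / 0.28 = 2.4107 per unit of net cost to the contributor — now above 1 — so contributing fully is weakly dominant for every player.
At the Nash equilibrium everyone contributes 38. Group total payoff = 4 × (38 × 0.72 + 2.7 × 38) = 519.84.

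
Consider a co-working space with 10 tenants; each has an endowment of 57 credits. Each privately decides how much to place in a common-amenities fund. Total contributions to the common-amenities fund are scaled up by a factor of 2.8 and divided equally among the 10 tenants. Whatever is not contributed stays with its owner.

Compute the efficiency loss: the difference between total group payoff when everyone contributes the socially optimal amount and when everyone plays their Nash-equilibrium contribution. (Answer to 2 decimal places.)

1026.00 credits

Each contributed unit returns 2.8/10 = 0.2800 to its contributor — below 1 — so contributing 0 is dominant for every player. At the Nash equilibrium everyone keeps their 57, and the group total is 10 × 57 = 570.
Each contributed unit returns 2.800 to the group as a whole (0.2800 to each of 10 players), which exceeds 1, so the social optimum is full contribution: group total = 2.800 × 570 = 1596.00.
Efficiency loss = 1596.00 − 570 = 1026.00.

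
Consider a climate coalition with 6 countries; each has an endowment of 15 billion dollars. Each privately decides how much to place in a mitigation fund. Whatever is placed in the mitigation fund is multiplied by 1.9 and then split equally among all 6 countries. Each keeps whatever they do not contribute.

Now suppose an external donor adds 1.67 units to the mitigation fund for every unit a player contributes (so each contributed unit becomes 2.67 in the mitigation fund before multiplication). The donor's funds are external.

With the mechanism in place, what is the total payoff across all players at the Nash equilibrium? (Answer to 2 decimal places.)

90.00 billion dollars

Even with the mechanism, each unit contributed returns only 1.9 × 2.67 / 6 = 0.8455 per unit of net cost, so contributing nothing is still dominant.
At the Nash equilibrium no one contributes; group total payoff = 6 × 15 = 90.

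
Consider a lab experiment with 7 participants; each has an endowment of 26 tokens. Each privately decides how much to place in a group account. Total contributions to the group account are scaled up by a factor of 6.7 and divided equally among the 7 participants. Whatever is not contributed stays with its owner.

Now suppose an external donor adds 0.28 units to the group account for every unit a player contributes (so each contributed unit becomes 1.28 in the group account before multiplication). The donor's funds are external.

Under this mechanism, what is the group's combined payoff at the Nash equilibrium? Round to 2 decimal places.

1560.83 tokens

The effective private return per unit is now 6.7 × 1.28 / 7 = 1.2251 > 1, so every player's dominant strategy flips to full contribution.
At the Nash equilibrium everyone contributes 26. Group total payoff = 6.7 × 1.28 × 182 = 1560.83.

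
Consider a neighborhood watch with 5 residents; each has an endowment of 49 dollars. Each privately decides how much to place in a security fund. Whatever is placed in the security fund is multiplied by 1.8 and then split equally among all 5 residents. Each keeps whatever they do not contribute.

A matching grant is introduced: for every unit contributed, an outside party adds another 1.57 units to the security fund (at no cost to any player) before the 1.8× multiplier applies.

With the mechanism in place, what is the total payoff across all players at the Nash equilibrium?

Even with the mechanism, each unit contributed returns only 1.8 × 2.57 / 5 = 0.9252 per unit of net cost, so contributing nothing is still dominant.
At the Nash equilibrium no one contributes; group total payoff = 5 × 49 = 245.

245.00 dollars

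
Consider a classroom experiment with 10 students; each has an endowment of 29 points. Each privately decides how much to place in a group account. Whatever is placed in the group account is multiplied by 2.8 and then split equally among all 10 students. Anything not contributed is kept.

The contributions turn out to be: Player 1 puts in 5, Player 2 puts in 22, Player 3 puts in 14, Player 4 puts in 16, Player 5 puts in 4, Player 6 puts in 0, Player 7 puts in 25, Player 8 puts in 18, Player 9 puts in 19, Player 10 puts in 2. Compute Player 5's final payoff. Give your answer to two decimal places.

60.00 points

Total contributed: 5 + 22 + 14 + 16 + 4 + 0 + 25 + 18 + 19 + 2 = 125.
Each receives 2.8 × 125 / 10 = 35.00 from the group account.
Player 5 keeps 29 − 4 = 25, so Player 5's payoff is 25 + 35.00 = 60.00.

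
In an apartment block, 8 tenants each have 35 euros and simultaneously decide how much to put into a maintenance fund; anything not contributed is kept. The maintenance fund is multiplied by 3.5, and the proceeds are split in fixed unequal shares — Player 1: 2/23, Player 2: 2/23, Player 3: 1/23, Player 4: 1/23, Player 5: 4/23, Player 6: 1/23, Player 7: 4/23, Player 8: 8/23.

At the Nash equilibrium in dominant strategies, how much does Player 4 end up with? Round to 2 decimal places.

40.33 euros

For player j, contributing a unit is worthwhile iff 3.5 × (j's share) ≥ 1, i.e. iff j's share is at least 0.2857.
The only share above 0.2857 is Player 8's 8/23, contributing 35; the remaining 7 contribute 0. Total contributed: 35.
Player 4 keeps 35 and receives 3.5 × 35 × 1/23 = 5.33 from the maintenance fund, for a payoff of 40.33.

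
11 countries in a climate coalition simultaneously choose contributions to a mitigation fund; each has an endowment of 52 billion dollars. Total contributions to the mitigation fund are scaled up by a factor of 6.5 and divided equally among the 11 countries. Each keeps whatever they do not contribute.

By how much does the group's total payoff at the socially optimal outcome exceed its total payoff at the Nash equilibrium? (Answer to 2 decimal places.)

Each contributed unit returns 6.5/11 = 0.5909 to its contributor — below 1 — so contributing 0 is dominant for every player. At the Nash equilibrium everyone keeps their 52, and the group total is 11 × 52 = 572.
Each contributed unit returns 6.500 to the group as a whole (0.5909 to each of 11 players), which exceeds 1, so the social optimum is full contribution: group total = 6.500 × 572 = 3718.00.
Efficiency loss = 3718.00 − 572 = 3146.00.

3146.00 billion dollars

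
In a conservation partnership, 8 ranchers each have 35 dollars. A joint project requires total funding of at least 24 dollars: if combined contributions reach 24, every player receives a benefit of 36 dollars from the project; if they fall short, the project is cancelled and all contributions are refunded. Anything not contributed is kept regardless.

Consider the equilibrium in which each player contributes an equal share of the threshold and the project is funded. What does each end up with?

68 dollars

Equal share of the threshold: 24/8 = 3.
At this profile no one gains by cutting their contribution: any cut drops the total below 24, the project is cancelled, contributions are refunded, and the deviator ends with 35, which is less than 35 − 3 + 36 = 68. Contributing more than 3 just wastes the excess. So contributing exactly 3 is a best response.
Each player's payoff: 35 − 3 + 36 = 68.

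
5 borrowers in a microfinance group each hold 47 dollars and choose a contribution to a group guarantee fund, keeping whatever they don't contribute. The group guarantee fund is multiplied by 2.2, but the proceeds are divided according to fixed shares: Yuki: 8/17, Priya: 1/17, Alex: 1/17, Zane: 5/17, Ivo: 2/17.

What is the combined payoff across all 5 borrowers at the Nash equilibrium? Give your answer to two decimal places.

Each unit j contributes comes back to j as 2.2 × (j's share), so j prefers to contribute only if that share exceeds 1/2.2 = 0.4545; otherwise keeping the unit dominates.
Only Yuki (8/17) clears that bar, contributing 47; the remaining 4 contribute 0. Total contributed: 47.
The group guarantee fund pays out 2.2 × 47 = 103.40 in total (split across the unequal shares, but the aggregate is all that matters for the group sum).
The 4 free-riders keep 47 each, adding 188. Group total = 188 + 103.40 = 291.40.

291.40 dollars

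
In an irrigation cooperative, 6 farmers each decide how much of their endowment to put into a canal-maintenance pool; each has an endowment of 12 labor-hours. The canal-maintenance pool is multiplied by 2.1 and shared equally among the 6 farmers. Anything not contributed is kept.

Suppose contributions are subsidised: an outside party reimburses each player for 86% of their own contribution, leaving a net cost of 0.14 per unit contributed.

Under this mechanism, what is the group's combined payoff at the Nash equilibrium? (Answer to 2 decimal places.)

With the mechanism, a contributed unit returns (2.1/6) / 0.14 = 2.5000 per unit of net cost to the contributor — now above 1 — so contributing fully is weakly dominant for every player.
So the Nash equilibrium is full contribution by all 6; the group earns 6 × (12 × 0.86 + 2.1 × 12) = 213.12.

213.12 labor-hours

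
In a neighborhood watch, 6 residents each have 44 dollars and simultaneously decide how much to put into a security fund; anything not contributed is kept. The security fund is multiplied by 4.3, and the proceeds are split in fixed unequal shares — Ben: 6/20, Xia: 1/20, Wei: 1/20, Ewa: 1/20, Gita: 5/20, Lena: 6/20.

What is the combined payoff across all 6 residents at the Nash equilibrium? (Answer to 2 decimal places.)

699.60 dollars

Each unit j contributes comes back to j as 4.3 × (j's share), so j prefers to contribute only if that share exceeds 1/4.3 = 0.2326; otherwise keeping the unit dominates.
Ben, Gita and Lena clear that bar, contributing 44 each; the remaining 3 contribute 0. Total contributed: 132.
The security fund pays out 4.3 × 132 = 567.60 in total (split across the unequal shares, but the aggregate is all that matters for the group sum).
The 3 free-riders keep 44 each, adding 132. Group total = 132 + 567.60 = 699.60.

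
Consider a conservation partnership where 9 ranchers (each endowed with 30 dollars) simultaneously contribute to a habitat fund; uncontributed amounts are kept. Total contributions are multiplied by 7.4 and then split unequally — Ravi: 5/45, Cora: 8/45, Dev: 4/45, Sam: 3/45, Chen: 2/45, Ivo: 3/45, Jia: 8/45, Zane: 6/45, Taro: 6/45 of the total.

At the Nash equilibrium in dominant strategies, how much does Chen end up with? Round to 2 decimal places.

Player j's private return per contributed unit is 7.4 × (j's share). Contributing is weakly dominant for j when that share is at least 1/7.4 = 0.1351, and contributing 0 is dominant otherwise.
Cora and Jia are above the threshold, contributing 30 each; the remaining 7 contribute 0. Total contributed: 60.
Chen keeps 30 and receives 7.4 × 60 × 2/45 = 19.73 from the habitat fund, for a payoff of 49.73.

49.73 dollars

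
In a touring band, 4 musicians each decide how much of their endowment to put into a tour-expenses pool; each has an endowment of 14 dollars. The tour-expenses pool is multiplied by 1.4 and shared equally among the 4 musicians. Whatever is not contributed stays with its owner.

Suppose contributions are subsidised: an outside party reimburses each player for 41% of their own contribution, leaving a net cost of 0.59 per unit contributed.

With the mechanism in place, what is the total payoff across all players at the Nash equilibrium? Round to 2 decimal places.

56.00 dollars

Even with the mechanism, each unit contributed returns only (1.4/4) / 0.59 = 0.5932 per unit of net cost, so contributing nothing is still dominant.
At the Nash equilibrium no one contributes; group total payoff = 4 × 14 = 56.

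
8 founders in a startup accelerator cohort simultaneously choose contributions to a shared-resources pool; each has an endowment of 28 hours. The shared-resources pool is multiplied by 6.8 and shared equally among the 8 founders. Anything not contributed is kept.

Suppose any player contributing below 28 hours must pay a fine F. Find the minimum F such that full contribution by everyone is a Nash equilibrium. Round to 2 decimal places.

4.20 hours

Given the others contribute fully, the best deviation is to contribute 0 (any partial contribution still incurs the fine and gives up units whose private return 0.8500 is below 1).
Deviating from 28 to 0 saves 28 hours but forfeits the deviator's share of the drop in the shared-resources pool: 6.8/8 × 28 = 23.80.
So the deviation gain is 28 − 23.80 = 4.20, and the fine must be at least 4.20 hours to wipe it out.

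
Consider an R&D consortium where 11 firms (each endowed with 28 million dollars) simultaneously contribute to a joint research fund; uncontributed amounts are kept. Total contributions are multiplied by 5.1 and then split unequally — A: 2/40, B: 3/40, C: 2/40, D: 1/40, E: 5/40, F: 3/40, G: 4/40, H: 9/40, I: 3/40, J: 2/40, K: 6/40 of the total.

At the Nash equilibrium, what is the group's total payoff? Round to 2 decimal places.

For player j, contributing a unit is worthwhile iff 5.1 × (j's share) ≥ 1, i.e. iff j's share is at least 0.1961.
The only share above 0.1961 is H's 9/40, contributing 28; the remaining 10 contribute 0. Total contributed: 28.
The joint research fund pays out 5.1 × 28 = 142.80 in total (split across the unequal shares, but the aggregate is all that matters for the group sum).
The 10 free-riders keep 28 each, adding 280. Group total = 280 + 142.80 = 422.80.

422.80 million dollars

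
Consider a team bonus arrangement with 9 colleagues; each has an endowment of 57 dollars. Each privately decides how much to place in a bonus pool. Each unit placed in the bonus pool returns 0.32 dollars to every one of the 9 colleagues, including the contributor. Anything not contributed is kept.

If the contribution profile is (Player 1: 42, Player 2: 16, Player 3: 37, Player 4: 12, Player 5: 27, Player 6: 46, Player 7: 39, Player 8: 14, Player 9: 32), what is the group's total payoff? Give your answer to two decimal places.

Total contributed: 42 + 16 + 37 + 12 + 27 + 46 + 39 + 14 + 32 = 265; total kept: 9 × 57 − 265 = 248.
The bonus pool pays out 0.32 × 9 × 265 = 763.20 in aggregate.
Group total = 248 + 763.20 = 1011.20.

1011.20 dollars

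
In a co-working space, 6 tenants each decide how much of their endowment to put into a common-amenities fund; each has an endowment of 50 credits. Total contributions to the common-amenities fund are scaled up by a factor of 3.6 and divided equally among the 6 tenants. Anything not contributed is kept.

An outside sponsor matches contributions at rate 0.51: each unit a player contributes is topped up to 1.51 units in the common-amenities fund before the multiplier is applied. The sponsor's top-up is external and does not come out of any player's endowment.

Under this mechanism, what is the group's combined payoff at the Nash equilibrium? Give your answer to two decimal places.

Even with the mechanism, each unit contributed returns only 3.6 × 1.51 / 6 = 0.9060 per unit of net cost, so contributing nothing is still dominant.
Everyone keeps their endowment and the group total is 6 × 50 = 300.

300.00 credits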